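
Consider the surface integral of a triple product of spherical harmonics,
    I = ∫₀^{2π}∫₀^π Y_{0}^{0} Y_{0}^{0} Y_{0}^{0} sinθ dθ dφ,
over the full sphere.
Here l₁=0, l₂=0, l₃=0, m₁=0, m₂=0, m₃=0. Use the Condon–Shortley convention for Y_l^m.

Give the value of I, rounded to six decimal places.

0.282095

m-sum 0 ✓  L=0 even ✓  0≤0≤0 ✓
Π(2lᵢ+1) = 1×1×1 = 1
triangle coeff Δ(0,0,0) = 1/1
Σ_t [0,0]: t=0:+1/1 = 1/1
(3j)²=1/1 [(0 0 0; 0 0 0)], sign=+1
(m-triple is (0,0,0) — same symbol as above.)
⇒ 4πI² = 1/1
I = (+1)√(1/1/(4π)) = 0.28209479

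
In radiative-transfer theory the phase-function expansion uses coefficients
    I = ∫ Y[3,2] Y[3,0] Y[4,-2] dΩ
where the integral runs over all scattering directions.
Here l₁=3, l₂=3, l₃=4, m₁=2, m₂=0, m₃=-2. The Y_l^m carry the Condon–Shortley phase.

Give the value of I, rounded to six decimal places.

m-sum 0 ✓  L=10 even ✓  0≤4≤6 ✓
Π(2lᵢ+1) = 7×7×9 = 441
triangle coeff Δ(3,3,4) = 1/34650
Σ_t [0,2]: t=0:+1/72 t=1:−1/16 t=2:+1/72 = -5/144
(3j)²=2/77 [(3 3 4; 0 0 0)], sign=-1
Σ_t [0,1]: t=0:+1/72 t=1:−1/96 = 1/288
(3j)²=1/462 [(3 3 4; 2 0 -2)], sign=+1
⇒ 4πI² = 3/121
I = (-1)√(3/121/(4π)) = -0.04441841

-0.044418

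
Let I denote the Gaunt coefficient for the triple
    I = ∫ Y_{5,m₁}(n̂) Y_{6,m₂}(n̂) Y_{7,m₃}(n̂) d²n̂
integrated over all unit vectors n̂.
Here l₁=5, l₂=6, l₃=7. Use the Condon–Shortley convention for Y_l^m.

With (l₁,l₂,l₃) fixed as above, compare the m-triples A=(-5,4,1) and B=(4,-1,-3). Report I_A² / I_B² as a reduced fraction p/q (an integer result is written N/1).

10/1

Shared (l₁,l₂,l₃)=(5,6,7): N and (l;000)² cancel in I_A²/I_B².
A: Δ = 4!·6!·8!/19! = 1/174594420; Racah Σ t=4..4: t=4:+1/24883200 = 1/24883200; ⇒ 3j(5 6 7; -5 4 1)² = 980/138567, sgn +1
B: Δ = 4!·6!·8!/19! = 1/174594420; Racah Σ t=0..1: t=0:+1/2073600 t=1:−1/2488320 = 1/12441600; ⇒ 3j(5 6 7; 4 -1 -3)² = 98/138567, sgn +1
I_A²/I_B² = (980/138567)/(98/138567) = 10/1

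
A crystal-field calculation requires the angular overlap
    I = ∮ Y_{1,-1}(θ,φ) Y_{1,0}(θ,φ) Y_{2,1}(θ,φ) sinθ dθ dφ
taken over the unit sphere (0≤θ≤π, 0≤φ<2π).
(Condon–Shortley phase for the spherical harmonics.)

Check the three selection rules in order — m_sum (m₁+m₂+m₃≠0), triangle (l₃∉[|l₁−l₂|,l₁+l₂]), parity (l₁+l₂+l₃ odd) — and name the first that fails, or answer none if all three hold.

none

Σmᵢ = 0  ✓
l₃∈[|l₁−l₂|,l₁+l₂]=[0,2], have l₃=2  ✓
Σlᵢ = 4 ⇒ even  ✓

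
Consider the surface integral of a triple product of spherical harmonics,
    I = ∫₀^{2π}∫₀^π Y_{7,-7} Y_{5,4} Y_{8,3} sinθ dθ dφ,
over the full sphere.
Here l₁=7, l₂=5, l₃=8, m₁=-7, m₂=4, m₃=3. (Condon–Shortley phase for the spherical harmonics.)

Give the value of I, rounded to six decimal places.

-0.054428

Rules hold: Σm=0, L=20 even, 2≤8≤12.
N = 15·11·17 = 2805
Δ = 4!·10!·6!/21! = 1/814773960
Racah Σ t=0..4: t=0:+1/87091200 t=1:−1/4976640 t=2:+1/2073600 t=3:−1/4976640 t=4:+1/87091200 = 1/9676800
⇒ 3j(7 5 8; 0 0 0)² = 360/46189, sgn +1
Racah Σ t=4..4: t=4:+1/10450944000 = 1/10450944000
⇒ 3j(7 5 8; -7 4 3)² = 11/6460, sgn -1
4πI² = N·(3j₀)²·(3jₘ)² = 2970/79781
I = -1·√(0.0372269/4π) = -0.05442815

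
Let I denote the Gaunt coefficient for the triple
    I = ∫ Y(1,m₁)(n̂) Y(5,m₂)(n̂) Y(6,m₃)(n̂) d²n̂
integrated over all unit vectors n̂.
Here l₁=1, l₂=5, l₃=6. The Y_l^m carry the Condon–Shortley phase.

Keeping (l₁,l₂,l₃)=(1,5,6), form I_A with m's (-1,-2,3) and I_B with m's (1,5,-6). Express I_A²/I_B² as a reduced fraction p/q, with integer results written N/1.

6/11

Shared (l₁,l₂,l₃)=(1,5,6): N and (l;000)² cancel in I_A²/I_B².
A: Δ = 0!·2!·10!/13! = 1/858; Racah Σ t=0..0: t=0:+1/60480 = 1/60480; ⇒ 3j(1 5 6; -1 -2 3)² = 6/143, sgn -1
B: Δ = 0!·2!·10!/13! = 1/858; Racah Σ t=0..0: t=0:+1/7257600 = 1/7257600; ⇒ 3j(1 5 6; 1 5 -6)² = 1/13, sgn +1
I_A²/I_B² = (6/143)/(1/13) = 6/11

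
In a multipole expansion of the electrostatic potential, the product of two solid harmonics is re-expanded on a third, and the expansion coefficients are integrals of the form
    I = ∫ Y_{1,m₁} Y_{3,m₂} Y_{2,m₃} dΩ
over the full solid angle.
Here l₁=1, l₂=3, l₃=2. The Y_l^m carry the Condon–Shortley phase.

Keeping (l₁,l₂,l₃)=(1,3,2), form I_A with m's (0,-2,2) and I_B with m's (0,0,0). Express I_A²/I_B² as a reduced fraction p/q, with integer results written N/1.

5/9

Same 1,3,2: normalisation and zero-m 3j drop out of the ratio.
A: Δ: 2! 0! 4! / 7! → 1/105; sum: t=1:−1/24 = -1/24; 3j²(1 3 2; 0 -2 2) = Δ·Π!·Σ² = 1/21  (sign -1)
B: Δ: 2! 0! 4! / 7! → 1/105; sum: t=1:−1/4 = -1/4; 3j²(1 3 2; 0 0 0) = Δ·Π!·Σ² = 3/35  (sign -1)
I_A²/I_B² = (1/21)/(3/35) = 5/9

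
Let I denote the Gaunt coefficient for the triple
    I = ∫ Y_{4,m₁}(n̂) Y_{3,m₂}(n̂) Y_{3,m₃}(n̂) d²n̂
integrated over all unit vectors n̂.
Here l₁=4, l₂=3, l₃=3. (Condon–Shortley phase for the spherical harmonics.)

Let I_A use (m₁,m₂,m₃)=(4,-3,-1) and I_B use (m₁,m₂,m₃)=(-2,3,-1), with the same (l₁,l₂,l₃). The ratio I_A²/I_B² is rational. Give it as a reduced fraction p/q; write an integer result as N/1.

Same 4,3,3: normalisation and zero-m 3j drop out of the ratio.
A: Δ: 4! 4! 2! / 11! → 1/34650; sum: t=0:+1/1152 = 1/1152; 3j²(4 3 3; 4 -3 -1) = Δ·Π!·Σ² = 1/33  (sign +1)
B: Δ: 4! 4! 2! / 11! → 1/34650; sum: t=4:+1/192 = 1/192; 3j²(4 3 3; -2 3 -1) = Δ·Π!·Σ² = 3/77  (sign +1)
I_A²/I_B² = (1/33)/(3/77) = 7/9

7/9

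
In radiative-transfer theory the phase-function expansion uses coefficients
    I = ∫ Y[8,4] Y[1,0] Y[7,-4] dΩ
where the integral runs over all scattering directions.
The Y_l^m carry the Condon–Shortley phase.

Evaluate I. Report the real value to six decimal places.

Checks pass: Σm=0; 16 even; l₃=7∈[7,9].
(2·8+1)(2·1+1)(2·7+1) = 765
Δ: 2! 14! 0! / 17! → 1/2040
sum: t=1:−1/25401600 = -1/25401600
3j²(8 1 7; 0 0 0) = Δ·Π!·Σ² = 8/255  (sign +1)
sum: t=1:−1/239500800 = -1/239500800
3j²(8 1 7; 4 0 -4) = Δ·Π!·Σ² = 2/85  (sign +1)
combine: 4πI² = 765·8/255·2/85 = 48/85
take √, sign +1: I = 0.21198553

0.211986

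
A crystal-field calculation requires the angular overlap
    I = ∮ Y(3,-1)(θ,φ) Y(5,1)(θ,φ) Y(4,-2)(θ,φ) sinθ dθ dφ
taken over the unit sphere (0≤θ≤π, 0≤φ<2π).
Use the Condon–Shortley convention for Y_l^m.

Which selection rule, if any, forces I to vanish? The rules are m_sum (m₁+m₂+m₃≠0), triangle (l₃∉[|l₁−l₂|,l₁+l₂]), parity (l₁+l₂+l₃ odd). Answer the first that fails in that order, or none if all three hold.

azimuthal sum: -1 + 1 − 2 = -2  ✗
2 ≤ 4 ≤ 8 (triangle on l)
L = 3 + 5 + 4 = 12 (even)

m_sum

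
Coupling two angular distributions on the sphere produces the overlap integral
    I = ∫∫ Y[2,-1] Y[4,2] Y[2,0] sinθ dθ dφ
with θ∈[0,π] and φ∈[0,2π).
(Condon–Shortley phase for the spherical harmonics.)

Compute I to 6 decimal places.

0.000000

-1 + 2 + 0 = 1 ≠ 0: azimuthal integral kills it; I = 0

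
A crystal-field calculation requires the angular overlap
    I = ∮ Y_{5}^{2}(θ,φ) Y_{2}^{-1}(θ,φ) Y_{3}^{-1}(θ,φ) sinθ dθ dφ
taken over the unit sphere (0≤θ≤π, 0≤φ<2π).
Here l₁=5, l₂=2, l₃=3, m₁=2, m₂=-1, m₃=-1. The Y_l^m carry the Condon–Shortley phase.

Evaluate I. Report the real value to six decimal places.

0.245532

Checks pass: Σm=0; 10 even; l₃=3∈[3,7].
(2·5+1)(2·2+1)(2·3+1) = 385
Δ: 4! 6! 0! / 11! → 1/2310
sum: t=2:+1/144 = 1/144
3j²(5 2 3; 0 0 0) = Δ·Π!·Σ² = 10/231  (sign -1)
sum: t=1:−1/288 = -1/288
3j²(5 2 3; 2 -1 -1) = Δ·Π!·Σ² = 1/22  (sign -1)
combine: 4πI² = 385·10/231·1/22 = 25/33
take √, sign +1: I = 0.24553200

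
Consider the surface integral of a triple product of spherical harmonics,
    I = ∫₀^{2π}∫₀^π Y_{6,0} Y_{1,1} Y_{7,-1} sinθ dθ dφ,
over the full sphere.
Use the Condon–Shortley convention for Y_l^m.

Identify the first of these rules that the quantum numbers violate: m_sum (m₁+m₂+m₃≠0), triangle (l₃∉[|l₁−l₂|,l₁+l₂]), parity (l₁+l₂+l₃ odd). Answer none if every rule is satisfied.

none

Σmᵢ = 0  ✓
l₃∈[|l₁−l₂|,l₁+l₂]=[5,7], have l₃=7  ✓
Σlᵢ = 14 ⇒ even  ✓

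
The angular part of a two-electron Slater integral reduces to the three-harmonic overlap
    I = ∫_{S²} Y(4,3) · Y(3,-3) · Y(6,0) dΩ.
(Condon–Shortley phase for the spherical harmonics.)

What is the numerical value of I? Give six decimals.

L=13 odd ⇒ parity kills the (l;000) factor ⇒ I = 0

0.000000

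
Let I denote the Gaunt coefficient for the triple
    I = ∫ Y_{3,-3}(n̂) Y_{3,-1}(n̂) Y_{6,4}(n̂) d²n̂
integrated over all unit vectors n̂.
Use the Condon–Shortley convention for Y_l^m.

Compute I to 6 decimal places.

0.171787

Checks pass: Σm=0; 12 even; l₃=6∈[0,6].
(2·3+1)(2·3+1)(2·6+1) = 637
Δ: 0! 6! 6! / 13! → 1/12012
sum: t=0:+1/1296 = 1/1296
3j²(3 3 6; 0 0 0) = Δ·Π!·Σ² = 100/3003  (sign +1)
sum: t=0:+1/34560 = 1/34560
3j²(3 3 6; -3 -1 4) = Δ·Π!·Σ² = 5/286  (sign +1)
combine: 4πI² = 637·100/3003·5/286 = 1750/4719
take √, sign +1: I = 0.17178653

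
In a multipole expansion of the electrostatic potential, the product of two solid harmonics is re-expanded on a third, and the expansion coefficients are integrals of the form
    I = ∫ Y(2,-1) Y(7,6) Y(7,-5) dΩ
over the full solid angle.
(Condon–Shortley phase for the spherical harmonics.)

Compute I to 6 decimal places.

m-sum 0 ✓  L=16 even ✓  5≤7≤9 ✓
Π(2lᵢ+1) = 5×15×15 = 1125
triangle coeff Δ(2,7,7) = 1/185640
Σ_t [0,2]: t=0:+1/2419200 t=1:−1/518400 t=2:+1/2419200 = -1/907200
(3j)²=56/3315 [(2 7 7; 0 0 0)], sign=+1
Σ_t [1,2]: t=1:−1/958003200 t=2:+1/79833600 = 1/87091200
(3j)²=121/4760 [(2 7 7; -1 6 -5)], sign=+1
⇒ 4πI² = 1815/3757
I = (+1)√(1815/3757/(4π)) = 0.19607074

0.196071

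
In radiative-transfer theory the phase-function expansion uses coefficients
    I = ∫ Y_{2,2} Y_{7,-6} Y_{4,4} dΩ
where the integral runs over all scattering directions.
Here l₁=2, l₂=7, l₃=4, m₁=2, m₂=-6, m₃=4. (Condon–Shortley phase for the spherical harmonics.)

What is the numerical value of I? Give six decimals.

triangle: need 5≤l₃≤9, have 4; I=0

0.000000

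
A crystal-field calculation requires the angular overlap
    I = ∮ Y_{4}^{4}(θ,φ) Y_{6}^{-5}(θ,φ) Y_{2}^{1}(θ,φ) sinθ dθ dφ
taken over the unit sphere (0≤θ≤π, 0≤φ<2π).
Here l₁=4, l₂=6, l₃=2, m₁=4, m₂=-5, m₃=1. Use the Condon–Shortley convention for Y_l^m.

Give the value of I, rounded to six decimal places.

Rules hold: Σm=0, L=12 even, 2≤2≤10.
N = 9·13·5 = 585
Δ = 8!·0!·4!/13! = 1/6435
Racah Σ t=4..4: t=4:+1/2304 = 1/2304
⇒ 3j(4 6 2; 0 0 0)² = 5/143, sgn +1
Racah Σ t=0..0: t=0:+1/241920 = 1/241920
⇒ 3j(4 6 2; 4 -5 1)² = 1/39, sgn -1
4πI² = N·(3j₀)²·(3jₘ)² = 75/143
I = -1·√(0.524476/4π) = -0.20429497

-0.204295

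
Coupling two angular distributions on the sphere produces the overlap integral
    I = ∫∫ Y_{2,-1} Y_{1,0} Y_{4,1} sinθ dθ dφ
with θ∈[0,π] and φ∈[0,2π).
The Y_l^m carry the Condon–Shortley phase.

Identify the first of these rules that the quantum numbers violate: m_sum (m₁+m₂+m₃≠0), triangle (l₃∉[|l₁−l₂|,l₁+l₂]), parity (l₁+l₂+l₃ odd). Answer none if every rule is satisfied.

azimuthal sum: -1 + 0 + 1 = 0  ✓
1 ≤ 4 ≤ 3 (triangle on l)  ✗
L = 2 + 1 + 4 = 7 (odd)

triangle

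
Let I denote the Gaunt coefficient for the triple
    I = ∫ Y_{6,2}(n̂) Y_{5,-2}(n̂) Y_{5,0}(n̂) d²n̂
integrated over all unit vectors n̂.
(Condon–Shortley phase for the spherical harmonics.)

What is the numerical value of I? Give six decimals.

-0.043391

m-sum 0 ✓  L=16 even ✓  1≤5≤11 ✓
Π(2lᵢ+1) = 13×11×11 = 1573
triangle coeff Δ(6,5,5) = 1/28588560
Σ_t [1,5]: t=1:−1/345600 t=2:+1/13824 t=3:−1/5184 t=4:+1/13824 t=5:−1/345600 = -7/129600
(3j)²=80/7293 [(6 5 5; 0 0 0)], sign=+1
Σ_t [0,3]: t=0:+1/207360 t=1:−1/17280 t=2:+1/13824 t=3:−1/103680 = 1/103680
(3j)²=10/7293 [(6 5 5; 2 -2 0)], sign=-1
⇒ 4πI² = 800/33813
I = (-1)√(800/33813/(4π)) = -0.04339086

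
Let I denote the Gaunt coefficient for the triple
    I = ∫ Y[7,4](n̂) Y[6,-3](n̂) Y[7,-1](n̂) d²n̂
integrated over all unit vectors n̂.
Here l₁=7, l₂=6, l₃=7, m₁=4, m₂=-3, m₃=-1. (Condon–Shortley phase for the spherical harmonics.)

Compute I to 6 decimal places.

m-sum 0 ✓  L=20 even ✓  1≤7≤13 ✓
Π(2lᵢ+1) = 15×13×15 = 2925
triangle coeff Δ(7,6,7) = 1/2444321880
Σ_t [0,6]: t=0:+1/2612736000 t=1:−1/20736000 t=2:+1/1658880 t=3:−1/746496 t=4:+1/1658880 t=5:−1/20736000 t=6:+1/2612736000 = -1/4354560
(3j)²=1000/138567 [(7 6 7; 0 0 0)], sign=+1
Σ_t [0,3]: t=0:+1/18662400 t=1:−1/8294400 t=2:+1/29030400 t=3:−1/1045094400 = -1/29859840
(3j)²=175/25194 [(7 6 7; 4 -3 -1)], sign=-1
⇒ 4πI² = 2187500/14919047
I = (-1)√(2187500/14919047/(4π)) = -0.10801860

-0.108019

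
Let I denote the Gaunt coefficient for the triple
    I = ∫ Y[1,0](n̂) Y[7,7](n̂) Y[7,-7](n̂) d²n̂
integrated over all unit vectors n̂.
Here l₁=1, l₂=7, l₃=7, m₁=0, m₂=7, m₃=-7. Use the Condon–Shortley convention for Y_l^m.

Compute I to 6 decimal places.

0.000000

L=15 odd ⇒ parity kills the (l;000) factor ⇒ I = 0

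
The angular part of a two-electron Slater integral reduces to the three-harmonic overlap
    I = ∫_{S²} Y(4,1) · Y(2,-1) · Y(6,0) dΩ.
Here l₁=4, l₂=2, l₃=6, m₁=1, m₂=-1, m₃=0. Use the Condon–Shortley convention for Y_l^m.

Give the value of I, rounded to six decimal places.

0.174223

Checks pass: Σm=0; 12 even; l₃=6∈[2,6].
(2·4+1)(2·2+1)(2·6+1) = 585
Δ: 0! 8! 4! / 13! → 1/6435
sum: t=0:+1/2304 = 1/2304
3j²(4 2 6; 0 0 0) = Δ·Π!·Σ² = 5/143  (sign +1)
sum: t=0:+1/4320 = 1/4320
3j²(4 2 6; 1 -1 0) = Δ·Π!·Σ² = 8/429  (sign +1)
combine: 4πI² = 585·5/143·8/429 = 600/1573
take √, sign +1: I = 0.17422334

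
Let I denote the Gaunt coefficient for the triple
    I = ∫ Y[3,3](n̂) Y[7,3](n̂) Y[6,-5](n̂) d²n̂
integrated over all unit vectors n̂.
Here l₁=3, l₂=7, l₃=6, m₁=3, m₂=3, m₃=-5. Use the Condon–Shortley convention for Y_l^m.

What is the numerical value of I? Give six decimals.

3 + 3 − 5 = 1 ≠ 0: azimuthal integral kills it; I = 0

0.000000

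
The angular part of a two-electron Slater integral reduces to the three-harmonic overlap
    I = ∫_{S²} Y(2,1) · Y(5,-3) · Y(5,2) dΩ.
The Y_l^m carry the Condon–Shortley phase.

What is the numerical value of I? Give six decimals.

m-sum 0 ✓  L=12 even ✓  3≤5≤7 ✓
Π(2lᵢ+1) = 5×11×11 = 605
triangle coeff Δ(2,5,5) = 1/38610
Σ_t [0,2]: t=0:+1/2880 t=1:−1/576 t=2:+1/2880 = -1/960
(3j)²=10/429 [(2 5 5; 0 0 0)], sign=+1
Σ_t [0,1]: t=0:+1/2880 t=1:−1/10080 = 1/4032
(3j)²=10/429 [(2 5 5; 1 -3 2)], sign=-1
⇒ 4πI² = 500/1521
I = (-1)√(500/1521/(4π)) = -0.16173926

-0.161739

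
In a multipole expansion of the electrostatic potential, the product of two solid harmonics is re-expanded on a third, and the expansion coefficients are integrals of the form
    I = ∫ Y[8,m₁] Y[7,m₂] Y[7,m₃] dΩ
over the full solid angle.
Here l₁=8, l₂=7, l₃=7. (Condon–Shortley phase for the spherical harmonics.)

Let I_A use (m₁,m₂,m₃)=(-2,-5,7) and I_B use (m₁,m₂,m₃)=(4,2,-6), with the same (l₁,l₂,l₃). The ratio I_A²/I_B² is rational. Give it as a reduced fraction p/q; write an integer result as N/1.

Shared (l₁,l₂,l₃)=(8,7,7): N and (l;000)² cancel in I_A²/I_B².
A: Δ = 8!·8!·6!/23! = 1/22086194130; Racah Σ t=2..2: t=2:+1/41803776000 = 1/41803776000; ⇒ 3j(8 7 7; -2 -5 7)² = 42/7429, sgn +1
B: Δ = 8!·8!·6!/23! = 1/22086194130; Racah Σ t=3..4: t=3:−1/2612736000 t=4:+1/2786918400 = -1/41803776000; ⇒ 3j(8 7 7; 4 2 -6)² = 3/37145, sgn +1
I_A²/I_B² = (42/7429)/(3/37145) = 70/1

70/1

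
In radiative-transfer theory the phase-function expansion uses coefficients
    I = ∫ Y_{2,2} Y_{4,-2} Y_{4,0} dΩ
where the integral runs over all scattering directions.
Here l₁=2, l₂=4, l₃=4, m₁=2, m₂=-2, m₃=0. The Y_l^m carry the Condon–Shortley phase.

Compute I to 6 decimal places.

-0.190365

m-sum 0 ✓  L=10 even ✓  2≤4≤6 ✓
Π(2lᵢ+1) = 5×9×9 = 405
triangle coeff Δ(2,4,4) = 1/13860
Σ_t [0,2]: t=0:+1/192 t=1:−1/36 t=2:+1/192 = -5/288
(3j)²=20/693 [(2 4 4; 0 0 0)], sign=-1
Σ_t [0,0]: t=0:+1/192 = 1/192
(3j)²=3/77 [(2 4 4; 2 -2 0)], sign=+1
⇒ 4πI² = 2700/5929
I = (-1)√(2700/5929/(4π)) = -0.19036462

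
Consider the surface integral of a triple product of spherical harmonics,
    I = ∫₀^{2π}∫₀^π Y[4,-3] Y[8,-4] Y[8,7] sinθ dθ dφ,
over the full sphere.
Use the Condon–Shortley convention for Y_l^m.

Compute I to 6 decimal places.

0.135889

Rules hold: Σm=0, L=20 even, 4≤8≤12.
N = 9·17·17 = 2601
Δ = 4!·4!·12!/21! = 1/185175900
Racah Σ t=0..4: t=0:+1/557383680 t=1:−1/21772800 t=2:+1/8294400 t=3:−1/21772800 t=4:+1/557383680 = 1/30965760
⇒ 3j(4 8 8; 0 0 0)² = 36/4199, sgn +1
Racah Σ t=3..4: t=3:−1/5748019200 t=4:+1/68976230400 = -1/6270566400
⇒ 3j(4 8 8; -3 -4 7)² = 121/11628, sgn +1
4πI² = N·(3j₀)²·(3jₘ)² = 1089/4693
I = +1·√(0.232048/4π) = 0.13588882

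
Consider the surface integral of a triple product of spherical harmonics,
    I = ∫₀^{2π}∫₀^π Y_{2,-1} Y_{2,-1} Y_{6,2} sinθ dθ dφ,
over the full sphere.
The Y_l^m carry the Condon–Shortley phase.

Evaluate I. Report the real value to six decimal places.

0.000000

|2−2|≤6≤2+2 violated ⇒ I = 0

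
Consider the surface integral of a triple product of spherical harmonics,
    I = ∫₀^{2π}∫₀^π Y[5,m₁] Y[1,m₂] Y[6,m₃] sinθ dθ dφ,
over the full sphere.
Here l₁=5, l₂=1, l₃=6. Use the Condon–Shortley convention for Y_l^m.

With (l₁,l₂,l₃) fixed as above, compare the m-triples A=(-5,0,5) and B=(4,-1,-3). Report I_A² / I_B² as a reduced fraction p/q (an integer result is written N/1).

l's match ⇒ only the (l;m) 3-j factors differ between A and B.
A: triangle coeff Δ(5,1,6) = 1/858; Σ_t [0,0]: t=0:+1/3628800 = 1/3628800; (3j)²=1/78 [(5 1 6; -5 0 5)], sign=-1
B: triangle coeff Δ(5,1,6) = 1/858; Σ_t [0,0]: t=0:+1/725760 = 1/725760; (3j)²=1/286 [(5 1 6; 4 -1 -3)], sign=-1
I_A²/I_B² = (1/78)/(1/286) = 11/3

11/3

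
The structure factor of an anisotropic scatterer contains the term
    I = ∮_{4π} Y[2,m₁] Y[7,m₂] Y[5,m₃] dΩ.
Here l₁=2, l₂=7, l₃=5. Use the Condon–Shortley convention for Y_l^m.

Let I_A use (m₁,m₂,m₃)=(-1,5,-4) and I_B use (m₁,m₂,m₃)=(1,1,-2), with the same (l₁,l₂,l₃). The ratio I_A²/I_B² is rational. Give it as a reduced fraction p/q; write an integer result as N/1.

11/4

Shared (l₁,l₂,l₃)=(2,7,5): N and (l;000)² cancel in I_A²/I_B².
A: Δ = 4!·0!·10!/15! = 1/15015; Racah Σ t=3..3: t=3:−1/2177280 = -1/2177280; ⇒ 3j(2 7 5; -1 5 -4)² = 8/273, sgn +1
B: Δ = 4!·0!·10!/15! = 1/15015; Racah Σ t=1..1: t=1:−1/181440 = -1/181440; ⇒ 3j(2 7 5; 1 1 -2)² = 32/3003, sgn +1
I_A²/I_B² = (8/273)/(32/3003) = 11/4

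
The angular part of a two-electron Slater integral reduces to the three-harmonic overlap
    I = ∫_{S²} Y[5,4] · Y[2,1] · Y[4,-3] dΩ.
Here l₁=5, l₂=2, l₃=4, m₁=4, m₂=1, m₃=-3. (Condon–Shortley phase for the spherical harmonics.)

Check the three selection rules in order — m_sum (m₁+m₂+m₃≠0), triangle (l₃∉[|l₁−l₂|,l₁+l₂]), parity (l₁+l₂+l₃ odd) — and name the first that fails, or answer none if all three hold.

Σmᵢ = 2  ✗
l₃∈[|l₁−l₂|,l₁+l₂]=[3,7], have l₃=4
Σlᵢ = 11 ⇒ odd

m_sum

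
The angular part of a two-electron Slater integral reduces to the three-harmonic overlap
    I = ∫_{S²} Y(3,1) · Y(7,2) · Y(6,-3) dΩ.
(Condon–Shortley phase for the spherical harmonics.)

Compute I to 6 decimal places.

-0.122872

Rules hold: Σm=0, L=16 even, 4≤6≤10.
N = 7·15·13 = 1365
Δ = 4!·2!·10!/17! = 1/2042040
Racah Σ t=1..3: t=1:−1/207360 t=2:+1/57600 t=3:−1/207360 = 1/129600
⇒ 3j(3 7 6; 0 0 0)² = 168/12155, sgn +1
Racah Σ t=0..2: t=0:+1/17418240 t=1:−1/483840 t=2:+1/241920 = 37/17418240
⇒ 3j(3 7 6; 1 2 -3)² = 1369/136136, sgn -1
4πI² = N·(3j₀)²·(3jₘ)² = 86247/454597
I = -1·√(0.189722/4π) = -0.12287224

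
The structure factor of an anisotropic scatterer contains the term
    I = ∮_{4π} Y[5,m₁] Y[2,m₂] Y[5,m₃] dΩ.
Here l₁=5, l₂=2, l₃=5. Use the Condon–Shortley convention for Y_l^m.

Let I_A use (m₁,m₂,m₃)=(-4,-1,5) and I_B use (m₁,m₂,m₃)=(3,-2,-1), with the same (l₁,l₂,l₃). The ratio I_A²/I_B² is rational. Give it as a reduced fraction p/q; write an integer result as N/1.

l's match ⇒ only the (l;m) 3-j factors differ between A and B.
A: triangle coeff Δ(5,2,5) = 1/38610; Σ_t [1,1]: t=1:−1/80640 = -1/80640; (3j)²=9/286 [(5 2 5; -4 -1 5)], sign=-1
B: triangle coeff Δ(5,2,5) = 1/38610; Σ_t [0,0]: t=0:+1/5760 = 1/5760; (3j)²=56/2145 [(5 2 5; 3 -2 -1)], sign=+1
I_A²/I_B² = (9/286)/(56/2145) = 135/112

135/112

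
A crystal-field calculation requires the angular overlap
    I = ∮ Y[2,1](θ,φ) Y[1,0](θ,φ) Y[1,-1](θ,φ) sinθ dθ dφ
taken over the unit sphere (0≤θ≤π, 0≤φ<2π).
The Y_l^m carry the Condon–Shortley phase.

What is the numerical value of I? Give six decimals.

-0.218510

Checks pass: Σm=0; 4 even; l₃=1∈[1,3].
(2·2+1)(2·1+1)(2·1+1) = 45
Δ: 2! 2! 0! / 5! → 1/30
sum: t=1:−1/1 = -1/1
3j²(2 1 1; 0 0 0) = Δ·Π!·Σ² = 2/15  (sign +1)
sum: t=1:−1/2 = -1/2
3j²(2 1 1; 1 0 -1) = Δ·Π!·Σ² = 1/10  (sign -1)
combine: 4πI² = 45·2/15·1/10 = 3/5
take √, sign -1: I = -0.21850969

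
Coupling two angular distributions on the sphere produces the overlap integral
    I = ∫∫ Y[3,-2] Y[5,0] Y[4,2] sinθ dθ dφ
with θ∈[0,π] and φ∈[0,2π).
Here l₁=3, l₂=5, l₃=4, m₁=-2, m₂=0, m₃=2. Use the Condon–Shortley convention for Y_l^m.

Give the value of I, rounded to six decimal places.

-0.171327

Rules hold: Σm=0, L=12 even, 2≤4≤8.
N = 7·11·9 = 693
Δ = 4!·2!·6!/13! = 1/180180
Racah Σ t=1..3: t=1:−1/576 t=2:+1/144 t=3:−1/576 = 1/288
⇒ 3j(3 5 4; 0 0 0)² = 20/1001, sgn +1
Racah Σ t=3..4: t=3:−1/576 t=4:+1/2880 = -1/720
⇒ 3j(3 5 4; -2 0 2)² = 80/3003, sgn -1
4πI² = N·(3j₀)²·(3jₘ)² = 4800/13013
I = -1·√(0.368862/4π) = -0.17132746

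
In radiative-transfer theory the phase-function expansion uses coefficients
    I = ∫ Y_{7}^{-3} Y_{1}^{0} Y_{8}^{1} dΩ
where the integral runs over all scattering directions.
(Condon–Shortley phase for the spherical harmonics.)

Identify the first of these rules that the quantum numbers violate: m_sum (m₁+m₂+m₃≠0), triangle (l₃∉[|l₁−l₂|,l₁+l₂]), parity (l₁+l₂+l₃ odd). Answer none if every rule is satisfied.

m_sum

Σmᵢ = -2  ✗
l₃∈[|l₁−l₂|,l₁+l₂]=[6,8], have l₃=8
Σlᵢ = 16 ⇒ even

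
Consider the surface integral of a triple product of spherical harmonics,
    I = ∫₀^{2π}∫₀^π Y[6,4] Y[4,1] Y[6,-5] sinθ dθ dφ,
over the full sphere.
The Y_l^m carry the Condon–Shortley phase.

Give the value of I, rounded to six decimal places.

m-sum 0 ✓  L=16 even ✓  2≤6≤10 ✓
Π(2lᵢ+1) = 13×9×13 = 1521
triangle coeff Δ(6,4,6) = 1/15315300
Σ_t [0,4]: t=0:+1/829440 t=1:−1/25920 t=2:+1/9216 t=3:−1/25920 t=4:+1/829440 = 7/207360
(3j)²=28/2431 [(6 4 6; 0 0 0)], sign=+1
Σ_t [1,2]: t=1:−1/725760 t=2:+1/967680 = -1/2903040
(3j)²=5/3094 [(6 4 6; 4 1 -5)], sign=+1
⇒ 4πI² = 90/3179
I = (+1)√(90/3179/(4π)) = 0.04746473

0.047465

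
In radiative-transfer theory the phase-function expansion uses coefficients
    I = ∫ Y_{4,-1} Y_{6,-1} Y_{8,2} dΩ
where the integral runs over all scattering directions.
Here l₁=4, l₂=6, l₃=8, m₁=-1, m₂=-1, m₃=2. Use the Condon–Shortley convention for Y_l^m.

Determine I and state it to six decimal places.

0.132771

m-sum 0 ✓  L=18 even ✓  2≤8≤10 ✓
Π(2lᵢ+1) = 9×13×17 = 1989
triangle coeff Δ(4,6,8) = 1/23279256
Σ_t [0,2]: t=0:+1/1658880 t=1:−1/518400 t=2:+1/1658880 = -1/1382400
(3j)²=504/46189 [(4 6 8; 0 0 0)], sign=-1
Σ_t [0,2]: t=0:+1/3456000 t=1:−1/829440 t=2:+1/2177280 = -199/435456000
(3j)²=39601/3879876 [(4 6 8; -1 -1 2)], sign=-1
⇒ 4πI² = 2138454/9653501
I = (+1)√(2138454/9653501/(4π)) = 0.13277081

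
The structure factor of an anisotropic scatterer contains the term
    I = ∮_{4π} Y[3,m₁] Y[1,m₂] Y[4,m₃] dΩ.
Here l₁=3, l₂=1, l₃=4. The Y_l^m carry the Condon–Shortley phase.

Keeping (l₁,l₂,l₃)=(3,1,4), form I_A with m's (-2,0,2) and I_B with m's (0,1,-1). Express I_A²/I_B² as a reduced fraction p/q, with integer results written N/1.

6/5

l's match ⇒ only the (l;m) 3-j factors differ between A and B.
A: triangle coeff Δ(3,1,4) = 1/252; Σ_t [0,0]: t=0:+1/120 = 1/120; (3j)²=1/21 [(3 1 4; -2 0 2)], sign=+1
B: triangle coeff Δ(3,1,4) = 1/252; Σ_t [0,0]: t=0:+1/72 = 1/72; (3j)²=5/126 [(3 1 4; 0 1 -1)], sign=-1
I_A²/I_B² = (1/21)/(5/126) = 6/5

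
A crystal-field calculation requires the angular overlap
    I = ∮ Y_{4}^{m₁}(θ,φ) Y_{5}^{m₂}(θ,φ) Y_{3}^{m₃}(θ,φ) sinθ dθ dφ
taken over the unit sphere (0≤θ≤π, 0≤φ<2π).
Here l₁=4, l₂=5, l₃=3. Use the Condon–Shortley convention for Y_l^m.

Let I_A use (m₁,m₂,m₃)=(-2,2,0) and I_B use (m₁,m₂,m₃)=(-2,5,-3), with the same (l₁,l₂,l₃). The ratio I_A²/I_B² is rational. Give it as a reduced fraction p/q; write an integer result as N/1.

2/75

Shared (l₁,l₂,l₃)=(4,5,3): N and (l;000)² cancel in I_A²/I_B².
A: Δ = 6!·2!·4!/13! = 1/180180; Racah Σ t=4..6: t=4:+1/576 t=5:−1/480 t=6:+1/8640 = -1/4320; ⇒ 3j(4 5 3; -2 2 0)² = 1/2145, sgn +1
B: Δ = 6!·2!·4!/13! = 1/180180; Racah Σ t=6..6: t=6:+1/34560 = 1/34560; ⇒ 3j(4 5 3; -2 5 -3)² = 5/286, sgn +1
I_A²/I_B² = (1/2145)/(5/286) = 2/75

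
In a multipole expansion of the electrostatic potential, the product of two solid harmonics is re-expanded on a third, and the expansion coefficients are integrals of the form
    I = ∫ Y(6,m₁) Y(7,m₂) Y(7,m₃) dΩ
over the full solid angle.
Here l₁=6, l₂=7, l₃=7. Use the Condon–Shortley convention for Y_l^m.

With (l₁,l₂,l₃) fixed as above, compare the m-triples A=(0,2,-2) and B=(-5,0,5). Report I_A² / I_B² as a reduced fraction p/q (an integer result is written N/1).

Same 6,7,7: normalisation and zero-m 3j drop out of the ratio.
A: Δ: 6! 6! 8! / 21! → 1/2444321880; sum: t=1:−1/580608000 t=2:+1/11612160 t=3:−1/1866240 t=4:+1/1658880 t=5:−1/8294400 t=6:+1/373248000 = 1/29859840; 3j²(6 7 7; 0 2 -2) = Δ·Π!·Σ² = 125/277134  (sign -1)
B: Δ: 6! 6! 8! / 21! → 1/2444321880; sum: t=5:−1/124416000 t=6:+1/435456000 = -1/174182400; 3j²(6 7 7; -5 0 5) = Δ·Π!·Σ² = 55/4199  (sign -1)
I_A²/I_B² = (125/277134)/(55/4199) = 25/726

25/726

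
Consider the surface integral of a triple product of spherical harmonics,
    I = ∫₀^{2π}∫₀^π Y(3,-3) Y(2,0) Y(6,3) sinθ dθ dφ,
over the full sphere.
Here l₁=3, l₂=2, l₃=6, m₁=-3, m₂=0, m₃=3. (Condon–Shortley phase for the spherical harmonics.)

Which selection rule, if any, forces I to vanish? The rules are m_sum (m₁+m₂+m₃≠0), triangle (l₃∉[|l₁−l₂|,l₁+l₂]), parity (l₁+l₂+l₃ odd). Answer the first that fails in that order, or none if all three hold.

m₁+m₂+m₃ = -3 + 0 + 3 = 0  ✓
triangle: |3−2|=1 ≤ l₃=6 ≤ 3+2=5  ✗
parity: l₁+l₂+l₃ = 11 is odd

triangle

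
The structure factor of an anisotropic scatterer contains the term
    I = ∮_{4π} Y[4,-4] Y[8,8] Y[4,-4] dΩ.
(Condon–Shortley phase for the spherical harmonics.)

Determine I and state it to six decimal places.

0.379946

Checks pass: Σm=0; 16 even; l₃=4∈[4,12].
(2·4+1)(2·8+1)(2·4+1) = 1377
Δ: 8! 0! 8! / 17! → 1/218790
sum: t=4:+1/331776 = 1/331776
3j²(4 8 4; 0 0 0) = Δ·Π!·Σ² = 490/21879  (sign +1)
sum: t=8:+1/1625702400 = 1/1625702400
3j²(4 8 4; -4 8 -4) = Δ·Π!·Σ² = 1/17  (sign +1)
combine: 4πI² = 1377·490/21879·1/17 = 4410/2431
take √, sign +1: I = 0.37994601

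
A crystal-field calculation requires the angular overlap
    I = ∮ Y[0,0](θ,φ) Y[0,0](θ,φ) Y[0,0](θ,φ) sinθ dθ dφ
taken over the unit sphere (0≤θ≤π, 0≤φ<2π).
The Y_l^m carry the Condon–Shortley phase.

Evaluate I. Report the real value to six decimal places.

m-sum 0 ✓  L=0 even ✓  0≤0≤0 ✓
Π(2lᵢ+1) = 1×1×1 = 1
triangle coeff Δ(0,0,0) = 1/1
Σ_t [0,0]: t=0:+1/1 = 1/1
(3j)²=1/1 [(0 0 0; 0 0 0)], sign=+1
(m-triple is (0,0,0) — same symbol as above.)
⇒ 4πI² = 1/1
I = (+1)√(1/1/(4π)) = 0.28209479

0.282095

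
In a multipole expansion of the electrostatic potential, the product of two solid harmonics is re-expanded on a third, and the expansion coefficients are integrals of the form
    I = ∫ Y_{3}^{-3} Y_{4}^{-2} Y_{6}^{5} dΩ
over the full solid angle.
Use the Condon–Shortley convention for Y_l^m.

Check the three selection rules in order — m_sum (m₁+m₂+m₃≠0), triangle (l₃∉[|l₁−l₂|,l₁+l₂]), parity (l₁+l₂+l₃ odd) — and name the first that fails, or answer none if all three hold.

parity

Σmᵢ = 0  ✓
l₃∈[|l₁−l₂|,l₁+l₂]=[1,7], have l₃=6  ✓
Σlᵢ = 13 ⇒ odd  ✗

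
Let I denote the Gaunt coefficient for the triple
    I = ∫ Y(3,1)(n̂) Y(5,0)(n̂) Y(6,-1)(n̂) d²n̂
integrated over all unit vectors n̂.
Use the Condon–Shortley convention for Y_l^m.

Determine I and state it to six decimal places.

-0.077843

m-sum 0 ✓  L=14 even ✓  2≤6≤8 ✓
Π(2lᵢ+1) = 7×11×13 = 1001
triangle coeff Δ(3,5,6) = 1/675675
Σ_t [0,2]: t=0:+1/8640 t=1:−1/2304 t=2:+1/8640 = -7/34560
(3j)²=7/429 [(3 5 6; 0 0 0)], sign=-1
Σ_t [0,2]: t=0:+1/5760 t=1:−1/3456 t=2:+1/34560 = -1/11520
(3j)²=2/429 [(3 5 6; 1 0 -1)], sign=+1
⇒ 4πI² = 98/1287
I = (-1)√(98/1287/(4π)) = -0.07784287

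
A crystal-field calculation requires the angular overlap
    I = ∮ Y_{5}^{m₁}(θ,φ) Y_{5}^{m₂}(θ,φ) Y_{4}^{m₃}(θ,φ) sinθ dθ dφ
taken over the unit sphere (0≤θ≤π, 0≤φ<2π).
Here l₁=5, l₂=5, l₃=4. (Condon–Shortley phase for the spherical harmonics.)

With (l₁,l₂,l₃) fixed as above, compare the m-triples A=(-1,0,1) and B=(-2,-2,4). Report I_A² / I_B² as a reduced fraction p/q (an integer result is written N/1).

Shared (l₁,l₂,l₃)=(5,5,4): N and (l;000)² cancel in I_A²/I_B².
A: Δ = 6!·4!·4!/15! = 1/3153150; Racah Σ t=2..5: t=2:+1/6912 t=3:−1/864 t=4:+1/1152 t=5:−1/17280 = -7/34560; ⇒ 3j(5 5 4; -1 0 1)² = 1/429, sgn +1
B: Δ = 6!·4!·4!/15! = 1/3153150; Racah Σ t=3..3: t=3:−1/20736 = -1/20736; ⇒ 3j(5 5 4; -2 -2 4)² = 35/1287, sgn -1
I_A²/I_B² = (1/429)/(35/1287) = 3/35

3/35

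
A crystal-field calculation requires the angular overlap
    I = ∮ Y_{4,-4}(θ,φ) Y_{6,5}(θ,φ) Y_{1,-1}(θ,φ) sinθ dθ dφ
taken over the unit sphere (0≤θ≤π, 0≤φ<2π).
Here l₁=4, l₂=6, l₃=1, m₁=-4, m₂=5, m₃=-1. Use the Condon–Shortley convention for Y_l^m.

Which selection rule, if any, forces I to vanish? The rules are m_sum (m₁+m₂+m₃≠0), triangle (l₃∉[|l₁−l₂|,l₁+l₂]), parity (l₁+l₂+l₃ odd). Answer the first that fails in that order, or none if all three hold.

m₁+m₂+m₃ = -4 + 5 − 1 = 0  ✓
triangle: |4−6|=2 ≤ l₃=1 ≤ 4+6=10  ✗
parity: l₁+l₂+l₃ = 11 is odd

triangle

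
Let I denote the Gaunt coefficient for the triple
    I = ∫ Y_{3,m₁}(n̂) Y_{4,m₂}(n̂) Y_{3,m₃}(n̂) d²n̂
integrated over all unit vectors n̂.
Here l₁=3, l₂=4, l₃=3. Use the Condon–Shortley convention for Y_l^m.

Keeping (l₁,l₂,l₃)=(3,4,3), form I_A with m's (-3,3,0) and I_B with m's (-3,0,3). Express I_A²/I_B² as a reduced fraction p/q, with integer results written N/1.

l's match ⇒ only the (l;m) 3-j factors differ between A and B.
A: triangle coeff Δ(3,4,3) = 1/34650; Σ_t [4,4]: t=4:+1/288 = 1/288; (3j)²=1/22 [(3 4 3; -3 3 0)], sign=-1
B: triangle coeff Δ(3,4,3) = 1/34650; Σ_t [4,4]: t=4:+1/1152 = 1/1152; (3j)²=1/154 [(3 4 3; -3 0 3)], sign=+1
I_A²/I_B² = (1/22)/(1/154) = 7/1

7/1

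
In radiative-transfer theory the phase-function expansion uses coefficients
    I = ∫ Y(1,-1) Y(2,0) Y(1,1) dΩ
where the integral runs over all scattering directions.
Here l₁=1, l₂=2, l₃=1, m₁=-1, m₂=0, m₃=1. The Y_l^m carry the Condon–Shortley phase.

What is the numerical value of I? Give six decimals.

m-sum 0 ✓  L=4 even ✓  1≤1≤3 ✓
Π(2lᵢ+1) = 3×5×3 = 45
triangle coeff Δ(1,2,1) = 1/30
Σ_t [1,1]: t=1:−1/1 = -1/1
(3j)²=2/15 [(1 2 1; 0 0 0)], sign=+1
Σ_t [2,2]: t=2:+1/4 = 1/4
(3j)²=1/30 [(1 2 1; -1 0 1)], sign=+1
⇒ 4πI² = 1/5
I = (+1)√(1/5/(4π)) = 0.12615663

0.126157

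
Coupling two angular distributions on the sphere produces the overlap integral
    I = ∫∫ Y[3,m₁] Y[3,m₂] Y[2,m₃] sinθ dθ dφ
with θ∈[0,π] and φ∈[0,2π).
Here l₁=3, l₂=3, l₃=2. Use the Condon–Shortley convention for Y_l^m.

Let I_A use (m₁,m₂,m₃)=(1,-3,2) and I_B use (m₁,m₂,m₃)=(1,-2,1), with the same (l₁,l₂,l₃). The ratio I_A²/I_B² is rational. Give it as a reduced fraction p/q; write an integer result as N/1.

Shared (l₁,l₂,l₃)=(3,3,2): N and (l;000)² cancel in I_A²/I_B².
A: Δ = 4!·2!·2!/9! = 1/3780; Racah Σ t=0..0: t=0:+1/96 = 1/96; ⇒ 3j(3 3 2; 1 -3 2)² = 1/42, sgn +1
B: Δ = 4!·2!·2!/9! = 1/3780; Racah Σ t=0..1: t=0:+1/48 t=1:−1/12 = -1/16; ⇒ 3j(3 3 2; 1 -2 1)² = 1/28, sgn +1
I_A²/I_B² = (1/42)/(1/28) = 2/3

2/3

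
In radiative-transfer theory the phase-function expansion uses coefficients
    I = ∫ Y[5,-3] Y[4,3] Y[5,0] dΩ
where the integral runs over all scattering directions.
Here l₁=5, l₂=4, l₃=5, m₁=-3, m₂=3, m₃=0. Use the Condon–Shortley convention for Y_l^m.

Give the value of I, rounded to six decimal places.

m-sum 0 ✓  L=14 even ✓  1≤5≤9 ✓
Π(2lᵢ+1) = 11×9×11 = 1089
triangle coeff Δ(5,4,5) = 1/3153150
Σ_t [0,4]: t=0:+1/69120 t=1:−1/1728 t=2:+1/576 t=3:−1/1728 t=4:+1/69120 = 7/11520
(3j)²=2/143 [(5 4 5; 0 0 0)], sign=-1
Σ_t [3,4]: t=3:−1/17280 t=4:+1/6912 = 1/11520
(3j)²=2/143 [(5 4 5; -3 3 0)], sign=-1
⇒ 4πI² = 36/169
I = (+1)√(36/169/(4π)) = 0.13019760

0.130198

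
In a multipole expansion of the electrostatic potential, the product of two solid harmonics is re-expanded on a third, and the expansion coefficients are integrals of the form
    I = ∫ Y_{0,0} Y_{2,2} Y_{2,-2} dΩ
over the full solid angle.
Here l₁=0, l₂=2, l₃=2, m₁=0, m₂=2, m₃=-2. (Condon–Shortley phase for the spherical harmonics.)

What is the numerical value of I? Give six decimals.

0.282095

Rules hold: Σm=0, L=4 even, 2≤2≤2.
N = 1·5·5 = 25
Δ = 0!·0!·4!/5! = 1/5
Racah Σ t=0..0: t=0:+1/4 = 1/4
⇒ 3j(0 2 2; 0 0 0)² = 1/5, sgn +1
Racah Σ t=0..0: t=0:+1/24 = 1/24
⇒ 3j(0 2 2; 0 2 -2)² = 1/5, sgn +1
4πI² = N·(3j₀)²·(3jₘ)² = 1/1
I = +1·√(1/4π) = 0.28209479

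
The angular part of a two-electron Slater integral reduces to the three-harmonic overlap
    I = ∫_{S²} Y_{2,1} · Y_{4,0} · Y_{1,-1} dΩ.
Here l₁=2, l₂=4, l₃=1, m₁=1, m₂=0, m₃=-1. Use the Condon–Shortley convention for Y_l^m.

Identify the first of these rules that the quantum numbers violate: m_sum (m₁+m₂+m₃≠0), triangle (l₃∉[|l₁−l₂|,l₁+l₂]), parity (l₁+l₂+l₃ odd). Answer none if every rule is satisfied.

m₁+m₂+m₃ = 1 + 0 − 1 = 0  ✓
triangle: |2−4|=2 ≤ l₃=1 ≤ 2+4=6  ✗
parity: l₁+l₂+l₃ = 7 is odd

triangle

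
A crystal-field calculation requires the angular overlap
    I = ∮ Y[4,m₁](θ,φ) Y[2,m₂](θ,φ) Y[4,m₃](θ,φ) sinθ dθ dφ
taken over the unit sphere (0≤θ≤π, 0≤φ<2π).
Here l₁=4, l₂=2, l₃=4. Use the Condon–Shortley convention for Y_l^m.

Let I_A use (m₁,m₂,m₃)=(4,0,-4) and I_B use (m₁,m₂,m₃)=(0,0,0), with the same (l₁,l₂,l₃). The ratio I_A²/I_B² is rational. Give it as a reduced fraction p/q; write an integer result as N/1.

l's match ⇒ only the (l;m) 3-j factors differ between A and B.
A: triangle coeff Δ(4,2,4) = 1/13860; Σ_t [0,0]: t=0:+1/2880 = 1/2880; (3j)²=28/495 [(4 2 4; 4 0 -4)], sign=+1
B: triangle coeff Δ(4,2,4) = 1/13860; Σ_t [0,2]: t=0:+1/192 t=1:−1/36 t=2:+1/192 = -5/288; (3j)²=20/693 [(4 2 4; 0 0 0)], sign=-1
I_A²/I_B² = (28/495)/(20/693) = 49/25

49/25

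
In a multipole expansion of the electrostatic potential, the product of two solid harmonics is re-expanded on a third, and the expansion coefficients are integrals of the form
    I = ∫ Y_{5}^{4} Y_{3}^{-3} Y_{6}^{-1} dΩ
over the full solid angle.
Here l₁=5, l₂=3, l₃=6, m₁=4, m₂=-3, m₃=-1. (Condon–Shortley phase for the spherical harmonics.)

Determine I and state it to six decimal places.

0.072068

Checks pass: Σm=0; 14 even; l₃=6∈[2,8].
(2·5+1)(2·3+1)(2·6+1) = 1001
Δ: 2! 8! 4! / 15! → 1/675675
sum: t=0:+1/8640 t=1:−1/2304 t=2:+1/8640 = -7/34560
3j²(5 3 6; 0 0 0) = Δ·Π!·Σ² = 7/429  (sign -1)
sum: t=0:+1/241920 = 1/241920
3j²(5 3 6; 4 -3 -1) = Δ·Π!·Σ² = 4/1001  (sign -1)
combine: 4πI² = 1001·7/429·4/1001 = 28/429
take √, sign +1: I = 0.07206849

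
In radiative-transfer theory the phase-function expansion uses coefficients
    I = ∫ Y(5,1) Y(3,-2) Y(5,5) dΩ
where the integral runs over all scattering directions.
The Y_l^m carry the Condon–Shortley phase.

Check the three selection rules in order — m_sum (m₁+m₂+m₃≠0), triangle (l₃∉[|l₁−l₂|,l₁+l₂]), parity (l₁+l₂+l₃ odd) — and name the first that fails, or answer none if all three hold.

m_sum

Σmᵢ = 4  ✗
l₃∈[|l₁−l₂|,l₁+l₂]=[2,8], have l₃=5
Σlᵢ = 13 ⇒ odd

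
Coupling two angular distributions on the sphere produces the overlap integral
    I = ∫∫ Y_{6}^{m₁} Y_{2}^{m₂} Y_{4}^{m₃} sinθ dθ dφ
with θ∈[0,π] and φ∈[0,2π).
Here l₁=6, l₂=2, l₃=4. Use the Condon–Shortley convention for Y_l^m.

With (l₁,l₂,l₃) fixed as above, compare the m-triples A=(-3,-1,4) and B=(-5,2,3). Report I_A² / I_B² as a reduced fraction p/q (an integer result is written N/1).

Shared (l₁,l₂,l₃)=(6,2,4): N and (l;000)² cancel in I_A²/I_B².
A: Δ = 4!·8!·0!/13! = 1/6435; Racah Σ t=1..1: t=1:−1/241920 = -1/241920; ⇒ 3j(6 2 4; -3 -1 4)² = 1/715, sgn -1
B: Δ = 4!·8!·0!/13! = 1/6435; Racah Σ t=4..4: t=4:+1/120960 = 1/120960; ⇒ 3j(6 2 4; -5 2 3)² = 2/39, sgn -1
I_A²/I_B² = (1/715)/(2/39) = 3/110

3/110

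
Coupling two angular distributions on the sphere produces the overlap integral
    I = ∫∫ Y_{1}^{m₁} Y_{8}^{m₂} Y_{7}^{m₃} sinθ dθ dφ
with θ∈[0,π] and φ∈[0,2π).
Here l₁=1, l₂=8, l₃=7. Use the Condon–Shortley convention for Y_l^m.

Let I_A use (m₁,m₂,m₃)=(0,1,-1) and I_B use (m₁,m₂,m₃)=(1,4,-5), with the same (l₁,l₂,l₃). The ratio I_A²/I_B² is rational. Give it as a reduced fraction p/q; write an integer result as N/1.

Same 1,8,7: normalisation and zero-m 3j drop out of the ratio.
A: Δ: 2! 0! 14! / 17! → 1/2040; sum: t=1:−1/29030400 = -1/29030400; 3j²(1 8 7; 0 1 -1) = Δ·Π!·Σ² = 21/680  (sign -1)
B: Δ: 2! 0! 14! / 17! → 1/2040; sum: t=0:+1/1916006400 = 1/1916006400; 3j²(1 8 7; 1 4 -5) = Δ·Π!·Σ² = 1/340  (sign +1)
I_A²/I_B² = (21/680)/(1/340) = 21/2

21/2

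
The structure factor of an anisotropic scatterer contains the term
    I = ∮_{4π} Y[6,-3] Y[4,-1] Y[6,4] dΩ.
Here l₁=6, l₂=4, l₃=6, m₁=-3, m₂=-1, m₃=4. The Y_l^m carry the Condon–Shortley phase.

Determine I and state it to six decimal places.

0.077598

m-sum 0 ✓  L=16 even ✓  2≤6≤10 ✓
Π(2lᵢ+1) = 13×9×13 = 1521
triangle coeff Δ(6,4,6) = 1/15315300
Σ_t [0,4]: t=0:+1/829440 t=1:−1/25920 t=2:+1/9216 t=3:−1/25920 t=4:+1/829440 = 7/207360
(3j)²=28/2431 [(6 4 6; 0 0 0)], sign=+1
Σ_t [1,3]: t=1:−1/967680 t=2:+1/120960 t=3:−1/207360 = 1/414720
(3j)²=21/4862 [(6 4 6; -3 -1 4)], sign=+1
⇒ 4πI² = 2646/34969
I = (+1)√(2646/34969/(4π)) = 0.07759762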